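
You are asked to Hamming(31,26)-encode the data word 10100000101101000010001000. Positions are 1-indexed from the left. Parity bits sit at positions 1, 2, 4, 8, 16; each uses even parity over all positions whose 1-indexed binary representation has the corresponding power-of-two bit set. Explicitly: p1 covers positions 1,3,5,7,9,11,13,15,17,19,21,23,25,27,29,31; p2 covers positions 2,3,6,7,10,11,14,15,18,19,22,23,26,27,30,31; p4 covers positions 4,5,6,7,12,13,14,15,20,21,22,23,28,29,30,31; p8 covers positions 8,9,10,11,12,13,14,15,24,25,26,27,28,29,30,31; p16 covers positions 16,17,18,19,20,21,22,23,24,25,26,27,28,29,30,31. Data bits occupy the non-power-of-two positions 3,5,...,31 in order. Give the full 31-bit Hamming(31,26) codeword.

1010010000001010101000010001000

Place data bits at non-power-of-two positions: b3=1, b5=0, b6=1, b7=0, b9=0, b10=0, b11=0, b12=0, b13=1, b14=0, b15=1, b17=1, b18=0, b19=1, b20=0, b21=0, b22=0, b23=0, b24=1, b25=0, b26=0, b27=0, b28=1, b29=0, b30=0, b31=0.
p1 = XOR of data positions {3,5,7,9,11,13,15,17,19,21,23,25,27,29,31} = 1⊕0⊕0⊕0⊕0⊕1⊕1⊕1⊕1⊕0⊕0⊕0⊕0⊕0⊕0 = 1
p2 = XOR of data positions {3,6,7,10,11,14,15,18,19,22,23,26,27,30,31} = 1⊕1⊕0⊕0⊕0⊕0⊕1⊕0⊕1⊕0⊕0⊕0⊕0⊕0⊕0 = 0
p4 = XOR of data positions {5,6,7,12,13,14,15,20,21,22,23,28,29,30,31} = 0⊕1⊕0⊕0⊕1⊕0⊕1⊕0⊕0⊕0⊕0⊕1⊕0⊕0⊕0 = 0
p8 = XOR of data positions {9,10,11,12,13,14,15,24,25,26,27,28,29,30,31} = 0⊕0⊕0⊕0⊕1⊕0⊕1⊕1⊕0⊕0⊕0⊕1⊕0⊕0⊕0 = 0
p16 = XOR of data positions {17,18,19,20,21,22,23,24,25,26,27,28,29,30,31} = 1⊕0⊕1⊕0⊕0⊕0⊕0⊕1⊕0⊕0⊕0⊕1⊕0⊕0⊕0 = 0
Codeword b1..b31 = 1010010000001010101000010001000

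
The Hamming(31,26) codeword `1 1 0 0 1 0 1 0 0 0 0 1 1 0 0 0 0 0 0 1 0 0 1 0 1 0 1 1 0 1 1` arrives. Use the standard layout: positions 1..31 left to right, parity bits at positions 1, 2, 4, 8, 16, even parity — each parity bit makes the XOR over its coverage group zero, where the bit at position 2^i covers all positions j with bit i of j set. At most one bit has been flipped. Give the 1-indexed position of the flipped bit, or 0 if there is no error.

s1: b1⊕b3⊕b5⊕b7⊕b9⊕b11⊕b13⊕b15⊕b17⊕b19⊕b21⊕b23⊕b25⊕b27⊕b29⊕b31 = 1⊕0⊕1⊕1⊕0⊕0⊕1⊕0⊕0⊕0⊕0⊕1⊕1⊕1⊕0⊕1 = 0
s2: b2⊕b3⊕b6⊕b7⊕b10⊕b11⊕b14⊕b15⊕b18⊕b19⊕b22⊕b23⊕b26⊕b27⊕b30⊕b31 = 1⊕0⊕0⊕1⊕0⊕0⊕0⊕0⊕0⊕0⊕0⊕1⊕0⊕1⊕1⊕1 = 0
s4: b4⊕b5⊕b6⊕b7⊕b12⊕b13⊕b14⊕b15⊕b20⊕b21⊕b22⊕b23⊕b28⊕b29⊕b30⊕b31 = 0⊕1⊕0⊕1⊕1⊕1⊕0⊕0⊕1⊕0⊕0⊕1⊕1⊕0⊕1⊕1 = 1
s8: b8⊕b9⊕b10⊕b11⊕b12⊕b13⊕b14⊕b15⊕b24⊕b25⊕b26⊕b27⊕b28⊕b29⊕b30⊕b31 = 0⊕0⊕0⊕0⊕1⊕1⊕0⊕0⊕0⊕1⊕0⊕1⊕1⊕0⊕1⊕1 = 1
s16: b16⊕b17⊕b18⊕b19⊕b20⊕b21⊕b22⊕b23⊕b24⊕b25⊕b26⊕b27⊕b28⊕b29⊕b30⊕b31 = 0⊕0⊕0⊕0⊕1⊕0⊕0⊕1⊕0⊕1⊕0⊕1⊕1⊕0⊕1⊕1 = 1
Syndrome (s16...s1) = 11100 → position 28.

28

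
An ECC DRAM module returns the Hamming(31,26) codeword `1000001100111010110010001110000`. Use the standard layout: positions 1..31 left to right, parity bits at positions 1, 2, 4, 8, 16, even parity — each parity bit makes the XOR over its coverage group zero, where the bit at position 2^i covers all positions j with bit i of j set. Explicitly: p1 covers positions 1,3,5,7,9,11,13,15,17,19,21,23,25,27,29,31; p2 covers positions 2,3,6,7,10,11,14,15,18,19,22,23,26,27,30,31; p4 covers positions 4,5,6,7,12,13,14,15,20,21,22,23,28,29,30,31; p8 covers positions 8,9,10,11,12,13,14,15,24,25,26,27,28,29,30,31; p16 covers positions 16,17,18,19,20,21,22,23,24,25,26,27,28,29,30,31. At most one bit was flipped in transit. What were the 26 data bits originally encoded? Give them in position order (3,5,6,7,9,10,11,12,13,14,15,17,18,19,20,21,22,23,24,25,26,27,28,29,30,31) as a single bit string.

s1: b1⊕b3⊕b5⊕b7⊕b9⊕b11⊕b13⊕b15⊕b17⊕b19⊕b21⊕b23⊕b25⊕b27⊕b29⊕b31 = 1⊕0⊕0⊕1⊕0⊕1⊕1⊕1⊕1⊕0⊕1⊕0⊕1⊕1⊕0⊕0 = 1
s2: b2⊕b3⊕b6⊕b7⊕b10⊕b11⊕b14⊕b15⊕b18⊕b19⊕b22⊕b23⊕b26⊕b27⊕b30⊕b31 = 0⊕0⊕0⊕1⊕0⊕1⊕0⊕1⊕1⊕0⊕0⊕0⊕1⊕1⊕0⊕0 = 0
s4: b4⊕b5⊕b6⊕b7⊕b12⊕b13⊕b14⊕b15⊕b20⊕b21⊕b22⊕b23⊕b28⊕b29⊕b30⊕b31 = 0⊕0⊕0⊕1⊕1⊕1⊕0⊕1⊕0⊕1⊕0⊕0⊕0⊕0⊕0⊕0 = 1
s8: b8⊕b9⊕b10⊕b11⊕b12⊕b13⊕b14⊕b15⊕b24⊕b25⊕b26⊕b27⊕b28⊕b29⊕b30⊕b31 = 1⊕0⊕0⊕1⊕1⊕1⊕0⊕1⊕0⊕1⊕1⊕1⊕0⊕0⊕0⊕0 = 0
s16: b16⊕b17⊕b18⊕b19⊕b20⊕b21⊕b22⊕b23⊕b24⊕b25⊕b26⊕b27⊕b28⊕b29⊕b30⊕b31 = 0⊕1⊕1⊕0⊕0⊕1⊕0⊕0⊕0⊕1⊕1⊕1⊕0⊕0⊕0⊕0 = 0
Syndrome (s16...s1) = 00101 → position 5.
Flip bit 5: corrected codeword = 1000101100111010110010001110000
Data bits at positions 3,5,6,7,9,10,11,12,13,14,15,17,18,19,20,21,22,23,24,25,26,27,28,29,30,31: 01010011101110010001110000

01010011101110010001110000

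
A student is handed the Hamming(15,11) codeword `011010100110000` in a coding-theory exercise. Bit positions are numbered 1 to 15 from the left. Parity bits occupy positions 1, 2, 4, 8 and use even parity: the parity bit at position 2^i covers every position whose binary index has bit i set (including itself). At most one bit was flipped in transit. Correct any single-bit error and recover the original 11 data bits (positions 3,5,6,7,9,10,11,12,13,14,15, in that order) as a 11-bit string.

11010110000

s1: b1⊕b3⊕b5⊕b7⊕b9⊕b11⊕b13⊕b15 = 0⊕1⊕1⊕1⊕0⊕1⊕0⊕0 = 0
s2: b2⊕b3⊕b6⊕b7⊕b10⊕b11⊕b14⊕b15 = 1⊕1⊕0⊕1⊕1⊕1⊕0⊕0 = 1
s4: b4⊕b5⊕b6⊕b7⊕b12⊕b13⊕b14⊕b15 = 0⊕1⊕0⊕1⊕0⊕0⊕0⊕0 = 0
s8: b8⊕b9⊕b10⊕b11⊕b12⊕b13⊕b14⊕b15 = 0⊕0⊕1⊕1⊕0⊕0⊕0⊕0 = 0
Syndrome (s8...s1) = 0010 → position 2.
Flip bit 2: corrected codeword = 001010100110000
Data bits at positions 3,5,6,7,9,10,11,12,13,14,15: 11010110000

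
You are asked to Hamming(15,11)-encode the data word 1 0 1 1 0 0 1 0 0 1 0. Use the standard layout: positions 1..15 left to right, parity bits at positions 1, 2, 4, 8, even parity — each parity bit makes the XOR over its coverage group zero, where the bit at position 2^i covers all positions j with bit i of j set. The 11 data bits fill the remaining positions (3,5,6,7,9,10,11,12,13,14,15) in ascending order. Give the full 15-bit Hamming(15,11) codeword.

111101100010010

Place data bits at non-power-of-two positions: b3=1, b5=0, b6=1, b7=1, b9=0, b10=0, b11=1, b12=0, b13=0, b14=1, b15=0.
p1 = XOR of data positions {3,5,7,9,11,13,15} = 1⊕0⊕1⊕0⊕1⊕0⊕0 = 1
p2 = XOR of data positions {3,6,7,10,11,14,15} = 1⊕1⊕1⊕0⊕1⊕1⊕0 = 1
p4 = XOR of data positions {5,6,7,12,13,14,15} = 0⊕1⊕1⊕0⊕0⊕1⊕0 = 1
p8 = XOR of data positions {9,10,11,12,13,14,15} = 0⊕0⊕1⊕0⊕0⊕1⊕0 = 0
Codeword b1..b15 = 111101100010010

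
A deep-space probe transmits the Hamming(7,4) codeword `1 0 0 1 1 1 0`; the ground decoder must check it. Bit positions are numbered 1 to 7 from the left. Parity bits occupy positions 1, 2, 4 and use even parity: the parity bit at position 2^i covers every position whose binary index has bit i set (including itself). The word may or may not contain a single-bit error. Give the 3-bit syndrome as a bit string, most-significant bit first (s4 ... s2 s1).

110

s1: b1⊕b3⊕b5⊕b7 = 1⊕0⊕1⊕0 = 0
s2: b2⊕b3⊕b6⊕b7 = 0⊕0⊕1⊕0 = 1
s4: b4⊕b5⊕b6⊕b7 = 1⊕1⊕1⊕0 = 1
Syndrome (s4...s1) = 110 → position 6.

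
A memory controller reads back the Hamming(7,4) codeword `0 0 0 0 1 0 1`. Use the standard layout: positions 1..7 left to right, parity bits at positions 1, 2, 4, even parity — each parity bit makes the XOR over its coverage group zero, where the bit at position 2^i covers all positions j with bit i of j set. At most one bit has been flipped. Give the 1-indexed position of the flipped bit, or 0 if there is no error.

s1: b1⊕b3⊕b5⊕b7 = 0⊕0⊕1⊕1 = 0
s2: b2⊕b3⊕b6⊕b7 = 0⊕0⊕0⊕1 = 1
s4: b4⊕b5⊕b6⊕b7 = 0⊕1⊕0⊕1 = 0
Syndrome (s4...s1) = 010 → position 2.

2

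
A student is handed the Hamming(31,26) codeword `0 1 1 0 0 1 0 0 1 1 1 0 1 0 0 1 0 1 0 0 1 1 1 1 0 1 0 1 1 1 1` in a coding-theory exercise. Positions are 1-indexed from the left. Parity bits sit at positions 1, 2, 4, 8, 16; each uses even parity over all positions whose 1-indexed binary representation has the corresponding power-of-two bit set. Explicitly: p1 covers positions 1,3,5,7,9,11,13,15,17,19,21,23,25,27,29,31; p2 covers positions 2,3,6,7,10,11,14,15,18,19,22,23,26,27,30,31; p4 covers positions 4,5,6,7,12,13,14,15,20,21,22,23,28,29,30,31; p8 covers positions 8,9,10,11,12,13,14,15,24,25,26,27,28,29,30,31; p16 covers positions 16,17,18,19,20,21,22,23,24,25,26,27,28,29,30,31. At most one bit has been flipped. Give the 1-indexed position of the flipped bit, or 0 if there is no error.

22

s1: b1⊕b3⊕b5⊕b7⊕b9⊕b11⊕b13⊕b15⊕b17⊕b19⊕b21⊕b23⊕b25⊕b27⊕b29⊕b31 = 0⊕1⊕0⊕0⊕1⊕1⊕1⊕0⊕0⊕0⊕1⊕1⊕0⊕0⊕1⊕1 = 0
s2: b2⊕b3⊕b6⊕b7⊕b10⊕b11⊕b14⊕b15⊕b18⊕b19⊕b22⊕b23⊕b26⊕b27⊕b30⊕b31 = 1⊕1⊕1⊕0⊕1⊕1⊕0⊕0⊕1⊕0⊕1⊕1⊕1⊕0⊕1⊕1 = 1
s4: b4⊕b5⊕b6⊕b7⊕b12⊕b13⊕b14⊕b15⊕b20⊕b21⊕b22⊕b23⊕b28⊕b29⊕b30⊕b31 = 0⊕0⊕1⊕0⊕0⊕1⊕0⊕0⊕0⊕1⊕1⊕1⊕1⊕1⊕1⊕1 = 1
s8: b8⊕b9⊕b10⊕b11⊕b12⊕b13⊕b14⊕b15⊕b24⊕b25⊕b26⊕b27⊕b28⊕b29⊕b30⊕b31 = 0⊕1⊕1⊕1⊕0⊕1⊕0⊕0⊕1⊕0⊕1⊕0⊕1⊕1⊕1⊕1 = 0
s16: b16⊕b17⊕b18⊕b19⊕b20⊕b21⊕b22⊕b23⊕b24⊕b25⊕b26⊕b27⊕b28⊕b29⊕b30⊕b31 = 1⊕0⊕1⊕0⊕0⊕1⊕1⊕1⊕1⊕0⊕1⊕0⊕1⊕1⊕1⊕1 = 1
Syndrome (s16...s1) = 10110 → position 22.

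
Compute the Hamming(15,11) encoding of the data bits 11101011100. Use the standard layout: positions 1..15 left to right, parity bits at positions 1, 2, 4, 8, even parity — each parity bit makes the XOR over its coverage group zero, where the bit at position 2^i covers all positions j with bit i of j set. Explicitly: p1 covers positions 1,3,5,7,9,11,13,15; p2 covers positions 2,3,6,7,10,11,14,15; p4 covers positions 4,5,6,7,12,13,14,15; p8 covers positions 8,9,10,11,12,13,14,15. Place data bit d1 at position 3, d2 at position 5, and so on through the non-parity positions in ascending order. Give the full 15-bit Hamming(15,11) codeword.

111011001011100

Place data bits at non-power-of-two positions: b3=1, b5=1, b6=1, b7=0, b9=1, b10=0, b11=1, b12=1, b13=1, b14=0, b15=0.
p1 = XOR of data positions {3,5,7,9,11,13,15} = 1⊕1⊕0⊕1⊕1⊕1⊕0 = 1
p2 = XOR of data positions {3,6,7,10,11,14,15} = 1⊕1⊕0⊕0⊕1⊕0⊕0 = 1
p4 = XOR of data positions {5,6,7,12,13,14,15} = 1⊕1⊕0⊕1⊕1⊕0⊕0 = 0
p8 = XOR of data positions {9,10,11,12,13,14,15} = 1⊕0⊕1⊕1⊕1⊕0⊕0 = 0
Codeword b1..b15 = 111011001011100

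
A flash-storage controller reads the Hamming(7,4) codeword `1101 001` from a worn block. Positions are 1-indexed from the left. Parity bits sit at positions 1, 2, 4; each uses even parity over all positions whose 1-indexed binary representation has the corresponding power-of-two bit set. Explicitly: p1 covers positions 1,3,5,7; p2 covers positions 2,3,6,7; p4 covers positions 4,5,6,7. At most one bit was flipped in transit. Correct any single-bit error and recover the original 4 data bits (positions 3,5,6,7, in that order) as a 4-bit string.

0001

s1: b1⊕b3⊕b5⊕b7 = 1⊕0⊕0⊕1 = 0
s2: b2⊕b3⊕b6⊕b7 = 1⊕0⊕0⊕1 = 0
s4: b4⊕b5⊕b6⊕b7 = 1⊕0⊕0⊕1 = 0
Syndrome (s4...s1) = 000 → position 0 (no error).
No correction needed.
Data bits at positions 3,5,6,7: 0001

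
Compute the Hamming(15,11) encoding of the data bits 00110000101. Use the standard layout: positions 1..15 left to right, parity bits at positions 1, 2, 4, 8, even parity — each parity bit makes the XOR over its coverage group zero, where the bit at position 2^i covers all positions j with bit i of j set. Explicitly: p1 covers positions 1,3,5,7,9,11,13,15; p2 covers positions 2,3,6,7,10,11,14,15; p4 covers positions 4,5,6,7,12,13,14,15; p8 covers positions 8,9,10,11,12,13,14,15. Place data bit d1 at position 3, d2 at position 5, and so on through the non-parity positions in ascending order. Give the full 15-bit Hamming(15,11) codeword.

110001100000101

Place data bits at non-power-of-two positions: b3=0, b5=0, b6=1, b7=1, b9=0, b10=0, b11=0, b12=0, b13=1, b14=0, b15=1.
p1 = XOR of data positions {3,5,7,9,11,13,15} = 0⊕0⊕1⊕0⊕0⊕1⊕1 = 1
p2 = XOR of data positions {3,6,7,10,11,14,15} = 0⊕1⊕1⊕0⊕0⊕0⊕1 = 1
p4 = XOR of data positions {5,6,7,12,13,14,15} = 0⊕1⊕1⊕0⊕1⊕0⊕1 = 0
p8 = XOR of data positions {9,10,11,12,13,14,15} = 0⊕0⊕0⊕0⊕1⊕0⊕1 = 0
Codeword b1..b15 = 110001100000101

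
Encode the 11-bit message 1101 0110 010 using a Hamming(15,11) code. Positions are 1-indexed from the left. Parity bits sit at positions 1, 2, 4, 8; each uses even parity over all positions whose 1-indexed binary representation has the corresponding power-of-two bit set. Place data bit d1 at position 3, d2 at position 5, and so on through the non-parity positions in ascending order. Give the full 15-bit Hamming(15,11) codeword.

Place data bits at non-power-of-two positions: b3=1, b5=1, b6=0, b7=1, b9=0, b10=1, b11=1, b12=0, b13=0, b14=1, b15=0.
p1 = XOR of data positions {3,5,7,9,11,13,15} = 1⊕1⊕1⊕0⊕1⊕0⊕0 = 0
p2 = XOR of data positions {3,6,7,10,11,14,15} = 1⊕0⊕1⊕1⊕1⊕1⊕0 = 1
p4 = XOR of data positions {5,6,7,12,13,14,15} = 1⊕0⊕1⊕0⊕0⊕1⊕0 = 1
p8 = XOR of data positions {9,10,11,12,13,14,15} = 0⊕1⊕1⊕0⊕0⊕1⊕0 = 1
Codeword b1..b15 = 011110110110010

011110110110010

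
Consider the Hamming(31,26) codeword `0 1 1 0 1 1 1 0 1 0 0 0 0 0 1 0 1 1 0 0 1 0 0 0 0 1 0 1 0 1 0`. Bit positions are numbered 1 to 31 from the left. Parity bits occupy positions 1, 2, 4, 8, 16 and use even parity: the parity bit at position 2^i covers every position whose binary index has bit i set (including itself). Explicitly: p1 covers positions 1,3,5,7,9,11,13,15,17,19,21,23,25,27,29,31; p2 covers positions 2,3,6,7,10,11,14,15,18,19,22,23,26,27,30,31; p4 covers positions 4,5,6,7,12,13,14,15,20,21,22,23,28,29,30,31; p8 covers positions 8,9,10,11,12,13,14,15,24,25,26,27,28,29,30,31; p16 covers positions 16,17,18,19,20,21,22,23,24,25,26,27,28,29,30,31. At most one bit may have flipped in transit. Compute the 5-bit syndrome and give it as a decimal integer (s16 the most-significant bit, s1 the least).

s1: b1⊕b3⊕b5⊕b7⊕b9⊕b11⊕b13⊕b15⊕b17⊕b19⊕b21⊕b23⊕b25⊕b27⊕b29⊕b31 = 0⊕1⊕1⊕1⊕1⊕0⊕0⊕1⊕1⊕0⊕1⊕0⊕0⊕0⊕0⊕0 = 1
s2: b2⊕b3⊕b6⊕b7⊕b10⊕b11⊕b14⊕b15⊕b18⊕b19⊕b22⊕b23⊕b26⊕b27⊕b30⊕b31 = 1⊕1⊕1⊕1⊕0⊕0⊕0⊕1⊕1⊕0⊕0⊕0⊕1⊕0⊕1⊕0 = 0
s4: b4⊕b5⊕b6⊕b7⊕b12⊕b13⊕b14⊕b15⊕b20⊕b21⊕b22⊕b23⊕b28⊕b29⊕b30⊕b31 = 0⊕1⊕1⊕1⊕0⊕0⊕0⊕1⊕0⊕1⊕0⊕0⊕1⊕0⊕1⊕0 = 1
s8: b8⊕b9⊕b10⊕b11⊕b12⊕b13⊕b14⊕b15⊕b24⊕b25⊕b26⊕b27⊕b28⊕b29⊕b30⊕b31 = 0⊕1⊕0⊕0⊕0⊕0⊕0⊕1⊕0⊕0⊕1⊕0⊕1⊕0⊕1⊕0 = 1
s16: b16⊕b17⊕b18⊕b19⊕b20⊕b21⊕b22⊕b23⊕b24⊕b25⊕b26⊕b27⊕b28⊕b29⊕b30⊕b31 = 0⊕1⊕1⊕0⊕0⊕1⊕0⊕0⊕0⊕0⊕1⊕0⊕1⊕0⊕1⊕0 = 0
Syndrome (s16...s1) = 01101 → position 13.

13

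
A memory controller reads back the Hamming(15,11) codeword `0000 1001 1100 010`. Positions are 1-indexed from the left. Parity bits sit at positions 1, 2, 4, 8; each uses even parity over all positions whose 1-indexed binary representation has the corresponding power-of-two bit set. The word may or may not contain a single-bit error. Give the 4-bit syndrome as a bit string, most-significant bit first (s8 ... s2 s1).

0000

s1: b1⊕b3⊕b5⊕b7⊕b9⊕b11⊕b13⊕b15 = 0⊕0⊕1⊕0⊕1⊕0⊕0⊕0 = 0
s2: b2⊕b3⊕b6⊕b7⊕b10⊕b11⊕b14⊕b15 = 0⊕0⊕0⊕0⊕1⊕0⊕1⊕0 = 0
s4: b4⊕b5⊕b6⊕b7⊕b12⊕b13⊕b14⊕b15 = 0⊕1⊕0⊕0⊕0⊕0⊕1⊕0 = 0
s8: b8⊕b9⊕b10⊕b11⊕b12⊕b13⊕b14⊕b15 = 1⊕1⊕1⊕0⊕0⊕0⊕1⊕0 = 0
Syndrome (s8...s1) = 0000 → position 0 (no error).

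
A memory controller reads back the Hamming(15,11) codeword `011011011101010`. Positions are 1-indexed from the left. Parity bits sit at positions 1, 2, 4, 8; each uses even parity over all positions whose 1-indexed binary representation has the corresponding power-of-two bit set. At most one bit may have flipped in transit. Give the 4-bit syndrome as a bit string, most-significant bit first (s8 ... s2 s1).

1011

s1: b1⊕b3⊕b5⊕b7⊕b9⊕b11⊕b13⊕b15 = 0⊕1⊕1⊕0⊕1⊕0⊕0⊕0 = 1
s2: b2⊕b3⊕b6⊕b7⊕b10⊕b11⊕b14⊕b15 = 1⊕1⊕1⊕0⊕1⊕0⊕1⊕0 = 1
s4: b4⊕b5⊕b6⊕b7⊕b12⊕b13⊕b14⊕b15 = 0⊕1⊕1⊕0⊕1⊕0⊕1⊕0 = 0
s8: b8⊕b9⊕b10⊕b11⊕b12⊕b13⊕b14⊕b15 = 1⊕1⊕1⊕0⊕1⊕0⊕1⊕0 = 1
Syndrome (s8...s1) = 1011 → position 11.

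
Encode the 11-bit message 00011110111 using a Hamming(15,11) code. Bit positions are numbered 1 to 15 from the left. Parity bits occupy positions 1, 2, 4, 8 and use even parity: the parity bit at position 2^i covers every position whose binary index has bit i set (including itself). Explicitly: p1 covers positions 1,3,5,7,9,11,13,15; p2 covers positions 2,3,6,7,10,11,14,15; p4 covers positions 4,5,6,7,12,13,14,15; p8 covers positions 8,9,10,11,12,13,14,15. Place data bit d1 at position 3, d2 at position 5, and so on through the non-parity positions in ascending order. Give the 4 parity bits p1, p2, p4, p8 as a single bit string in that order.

Place data bits at non-power-of-two positions: b3=0, b5=0, b6=0, b7=1, b9=1, b10=1, b11=1, b12=0, b13=1, b14=1, b15=1.
p1 = XOR of data positions {3,5,7,9,11,13,15} = 0⊕0⊕1⊕1⊕1⊕1⊕1 = 1
p2 = XOR of data positions {3,6,7,10,11,14,15} = 0⊕0⊕1⊕1⊕1⊕1⊕1 = 1
p4 = XOR of data positions {5,6,7,12,13,14,15} = 0⊕0⊕1⊕0⊕1⊕1⊕1 = 0
p8 = XOR of data positions {9,10,11,12,13,14,15} = 1⊕1⊕1⊕0⊕1⊕1⊕1 = 0
Parity bits p1,p2,p4,p8 = 1100

1100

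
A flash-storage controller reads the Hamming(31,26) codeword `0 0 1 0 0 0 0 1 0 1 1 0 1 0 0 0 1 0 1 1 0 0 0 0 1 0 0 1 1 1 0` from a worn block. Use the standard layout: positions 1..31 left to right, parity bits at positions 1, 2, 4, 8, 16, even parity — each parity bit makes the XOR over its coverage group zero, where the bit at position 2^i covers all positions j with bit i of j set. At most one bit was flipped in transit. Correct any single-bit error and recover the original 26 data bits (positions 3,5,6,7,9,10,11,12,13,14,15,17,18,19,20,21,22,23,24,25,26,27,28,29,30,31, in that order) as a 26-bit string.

s1: b1⊕b3⊕b5⊕b7⊕b9⊕b11⊕b13⊕b15⊕b17⊕b19⊕b21⊕b23⊕b25⊕b27⊕b29⊕b31 = 0⊕1⊕0⊕0⊕0⊕1⊕1⊕0⊕1⊕1⊕0⊕0⊕1⊕0⊕1⊕0 = 1
s2: b2⊕b3⊕b6⊕b7⊕b10⊕b11⊕b14⊕b15⊕b18⊕b19⊕b22⊕b23⊕b26⊕b27⊕b30⊕b31 = 0⊕1⊕0⊕0⊕1⊕1⊕0⊕0⊕0⊕1⊕0⊕0⊕0⊕0⊕1⊕0 = 1
s4: b4⊕b5⊕b6⊕b7⊕b12⊕b13⊕b14⊕b15⊕b20⊕b21⊕b22⊕b23⊕b28⊕b29⊕b30⊕b31 = 0⊕0⊕0⊕0⊕0⊕1⊕0⊕0⊕1⊕0⊕0⊕0⊕1⊕1⊕1⊕0 = 1
s8: b8⊕b9⊕b10⊕b11⊕b12⊕b13⊕b14⊕b15⊕b24⊕b25⊕b26⊕b27⊕b28⊕b29⊕b30⊕b31 = 1⊕0⊕1⊕1⊕0⊕1⊕0⊕0⊕0⊕1⊕0⊕0⊕1⊕1⊕1⊕0 = 0
s16: b16⊕b17⊕b18⊕b19⊕b20⊕b21⊕b22⊕b23⊕b24⊕b25⊕b26⊕b27⊕b28⊕b29⊕b30⊕b31 = 0⊕1⊕0⊕1⊕1⊕0⊕0⊕0⊕0⊕1⊕0⊕0⊕1⊕1⊕1⊕0 = 1
Syndrome (s16...s1) = 10111 → position 23.
Flip bit 23: corrected codeword = 0010000101101000101100101001110
Data bits at positions 3,5,6,7,9,10,11,12,13,14,15,17,18,19,20,21,22,23,24,25,26,27,28,29,30,31: 10000110100101100101001110

10000110100101100101001110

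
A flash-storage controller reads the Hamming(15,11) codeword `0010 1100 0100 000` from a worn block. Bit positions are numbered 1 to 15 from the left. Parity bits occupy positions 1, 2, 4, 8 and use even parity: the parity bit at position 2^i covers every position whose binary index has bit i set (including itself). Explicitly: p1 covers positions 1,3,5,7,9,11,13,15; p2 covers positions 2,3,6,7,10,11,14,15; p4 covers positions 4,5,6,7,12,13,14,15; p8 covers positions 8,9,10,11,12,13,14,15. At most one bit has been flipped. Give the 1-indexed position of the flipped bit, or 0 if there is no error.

s1: b1⊕b3⊕b5⊕b7⊕b9⊕b11⊕b13⊕b15 = 0⊕1⊕1⊕0⊕0⊕0⊕0⊕0 = 0
s2: b2⊕b3⊕b6⊕b7⊕b10⊕b11⊕b14⊕b15 = 0⊕1⊕1⊕0⊕1⊕0⊕0⊕0 = 1
s4: b4⊕b5⊕b6⊕b7⊕b12⊕b13⊕b14⊕b15 = 0⊕1⊕1⊕0⊕0⊕0⊕0⊕0 = 0
s8: b8⊕b9⊕b10⊕b11⊕b12⊕b13⊕b14⊕b15 = 0⊕0⊕1⊕0⊕0⊕0⊕0⊕0 = 1
Syndrome (s8...s1) = 1010 → position 10.

10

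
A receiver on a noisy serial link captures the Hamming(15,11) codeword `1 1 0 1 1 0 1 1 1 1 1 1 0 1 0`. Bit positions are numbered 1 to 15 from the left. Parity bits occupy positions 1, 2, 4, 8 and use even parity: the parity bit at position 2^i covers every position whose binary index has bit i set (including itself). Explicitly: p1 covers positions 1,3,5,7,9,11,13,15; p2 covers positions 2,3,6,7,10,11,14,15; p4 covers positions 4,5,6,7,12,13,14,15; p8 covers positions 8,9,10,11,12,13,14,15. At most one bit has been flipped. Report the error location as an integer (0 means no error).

s1: b1⊕b3⊕b5⊕b7⊕b9⊕b11⊕b13⊕b15 = 1⊕0⊕1⊕1⊕1⊕1⊕0⊕0 = 1
s2: b2⊕b3⊕b6⊕b7⊕b10⊕b11⊕b14⊕b15 = 1⊕0⊕0⊕1⊕1⊕1⊕1⊕0 = 1
s4: b4⊕b5⊕b6⊕b7⊕b12⊕b13⊕b14⊕b15 = 1⊕1⊕0⊕1⊕1⊕0⊕1⊕0 = 1
s8: b8⊕b9⊕b10⊕b11⊕b12⊕b13⊕b14⊕b15 = 1⊕1⊕1⊕1⊕1⊕0⊕1⊕0 = 0
Syndrome (s8...s1) = 0111 → position 7.

7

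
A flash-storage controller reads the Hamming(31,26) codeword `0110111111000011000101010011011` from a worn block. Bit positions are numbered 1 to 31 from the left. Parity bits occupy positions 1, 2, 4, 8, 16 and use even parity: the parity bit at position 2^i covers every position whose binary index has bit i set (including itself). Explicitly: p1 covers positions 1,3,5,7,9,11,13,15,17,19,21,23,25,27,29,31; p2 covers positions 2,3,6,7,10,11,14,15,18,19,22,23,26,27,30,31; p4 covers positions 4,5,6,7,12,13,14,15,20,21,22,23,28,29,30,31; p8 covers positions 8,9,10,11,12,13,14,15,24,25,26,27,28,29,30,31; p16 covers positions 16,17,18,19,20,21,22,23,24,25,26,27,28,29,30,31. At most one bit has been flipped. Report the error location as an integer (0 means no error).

13

s1: b1⊕b3⊕b5⊕b7⊕b9⊕b11⊕b13⊕b15⊕b17⊕b19⊕b21⊕b23⊕b25⊕b27⊕b29⊕b31 = 0⊕1⊕1⊕1⊕1⊕0⊕0⊕1⊕0⊕0⊕0⊕0⊕0⊕1⊕0⊕1 = 1
s2: b2⊕b3⊕b6⊕b7⊕b10⊕b11⊕b14⊕b15⊕b18⊕b19⊕b22⊕b23⊕b26⊕b27⊕b30⊕b31 = 1⊕1⊕1⊕1⊕1⊕0⊕0⊕1⊕0⊕0⊕1⊕0⊕0⊕1⊕1⊕1 = 0
s4: b4⊕b5⊕b6⊕b7⊕b12⊕b13⊕b14⊕b15⊕b20⊕b21⊕b22⊕b23⊕b28⊕b29⊕b30⊕b31 = 0⊕1⊕1⊕1⊕0⊕0⊕0⊕1⊕1⊕0⊕1⊕0⊕1⊕0⊕1⊕1 = 1
s8: b8⊕b9⊕b10⊕b11⊕b12⊕b13⊕b14⊕b15⊕b24⊕b25⊕b26⊕b27⊕b28⊕b29⊕b30⊕b31 = 1⊕1⊕1⊕0⊕0⊕0⊕0⊕1⊕1⊕0⊕0⊕1⊕1⊕0⊕1⊕1 = 1
s16: b16⊕b17⊕b18⊕b19⊕b20⊕b21⊕b22⊕b23⊕b24⊕b25⊕b26⊕b27⊕b28⊕b29⊕b30⊕b31 = 1⊕0⊕0⊕0⊕1⊕0⊕1⊕0⊕1⊕0⊕0⊕1⊕1⊕0⊕1⊕1 = 0
Syndrome (s16...s1) = 01101 → position 13.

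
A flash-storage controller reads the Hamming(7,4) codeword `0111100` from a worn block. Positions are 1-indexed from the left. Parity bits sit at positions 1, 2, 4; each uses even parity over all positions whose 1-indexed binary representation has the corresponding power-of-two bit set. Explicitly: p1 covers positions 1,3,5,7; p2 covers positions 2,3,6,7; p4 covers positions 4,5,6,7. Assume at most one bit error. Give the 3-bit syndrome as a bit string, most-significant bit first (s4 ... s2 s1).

s1: b1⊕b3⊕b5⊕b7 = 0⊕1⊕1⊕0 = 0
s2: b2⊕b3⊕b6⊕b7 = 1⊕1⊕0⊕0 = 0
s4: b4⊕b5⊕b6⊕b7 = 1⊕1⊕0⊕0 = 0
Syndrome (s4...s1) = 000 → position 0 (no error).

000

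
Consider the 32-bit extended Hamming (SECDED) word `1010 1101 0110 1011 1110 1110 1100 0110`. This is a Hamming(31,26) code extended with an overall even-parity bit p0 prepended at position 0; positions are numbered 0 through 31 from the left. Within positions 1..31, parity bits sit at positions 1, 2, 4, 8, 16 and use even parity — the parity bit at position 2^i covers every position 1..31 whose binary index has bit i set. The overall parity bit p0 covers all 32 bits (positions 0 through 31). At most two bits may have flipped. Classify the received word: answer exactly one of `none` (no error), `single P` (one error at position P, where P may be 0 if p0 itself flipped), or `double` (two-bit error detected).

double

s1: b1⊕b3⊕b5⊕b7⊕b9⊕b11⊕b13⊕b15⊕b17⊕b19⊕b21⊕b23⊕b25⊕b27⊕b29⊕b31 = 0⊕0⊕1⊕1⊕1⊕0⊕0⊕1⊕1⊕0⊕1⊕0⊕1⊕0⊕1⊕0 = 0
s2: b2⊕b3⊕b6⊕b7⊕b10⊕b11⊕b14⊕b15⊕b18⊕b19⊕b22⊕b23⊕b26⊕b27⊕b30⊕b31 = 1⊕0⊕0⊕1⊕1⊕0⊕1⊕1⊕1⊕0⊕1⊕0⊕0⊕0⊕1⊕0 = 0
s4: b4⊕b5⊕b6⊕b7⊕b12⊕b13⊕b14⊕b15⊕b20⊕b21⊕b22⊕b23⊕b28⊕b29⊕b30⊕b31 = 1⊕1⊕0⊕1⊕1⊕0⊕1⊕1⊕1⊕1⊕1⊕0⊕0⊕1⊕1⊕0 = 1
s8: b8⊕b9⊕b10⊕b11⊕b12⊕b13⊕b14⊕b15⊕b24⊕b25⊕b26⊕b27⊕b28⊕b29⊕b30⊕b31 = 0⊕1⊕1⊕0⊕1⊕0⊕1⊕1⊕1⊕1⊕0⊕0⊕0⊕1⊕1⊕0 = 1
s16: b16⊕b17⊕b18⊕b19⊕b20⊕b21⊕b22⊕b23⊕b24⊕b25⊕b26⊕b27⊕b28⊕b29⊕b30⊕b31 = 1⊕1⊕1⊕0⊕1⊕1⊕1⊕0⊕1⊕1⊕0⊕0⊕0⊕1⊕1⊕0 = 0
Syndrome (s16...s1) = 01100 → position 12.
Overall parity (XOR of all 32 bits, including p0): 1⊕0⊕1⊕0⊕1⊕1⊕0⊕1⊕0⊕1⊕1⊕0⊕1⊕0⊕1⊕1⊕1⊕1⊕1⊕0⊕1⊕1⊕1⊕0⊕1⊕1⊕0⊕0⊕0⊕1⊕1⊕0 = 0
Overall=0, syndrome position=12 → double-bit error detected (uncorrectable).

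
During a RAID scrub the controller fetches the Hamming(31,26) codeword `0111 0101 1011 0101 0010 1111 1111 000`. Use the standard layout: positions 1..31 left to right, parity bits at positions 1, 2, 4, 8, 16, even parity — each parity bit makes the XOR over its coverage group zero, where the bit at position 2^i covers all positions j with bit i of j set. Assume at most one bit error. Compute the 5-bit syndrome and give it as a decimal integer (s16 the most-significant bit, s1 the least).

s1: b1⊕b3⊕b5⊕b7⊕b9⊕b11⊕b13⊕b15⊕b17⊕b19⊕b21⊕b23⊕b25⊕b27⊕b29⊕b31 = 0⊕1⊕0⊕0⊕1⊕1⊕0⊕0⊕0⊕1⊕1⊕1⊕1⊕1⊕0⊕0 = 0
s2: b2⊕b3⊕b6⊕b7⊕b10⊕b11⊕b14⊕b15⊕b18⊕b19⊕b22⊕b23⊕b26⊕b27⊕b30⊕b31 = 1⊕1⊕1⊕0⊕0⊕1⊕1⊕0⊕0⊕1⊕1⊕1⊕1⊕1⊕0⊕0 = 0
s4: b4⊕b5⊕b6⊕b7⊕b12⊕b13⊕b14⊕b15⊕b20⊕b21⊕b22⊕b23⊕b28⊕b29⊕b30⊕b31 = 1⊕0⊕1⊕0⊕1⊕0⊕1⊕0⊕0⊕1⊕1⊕1⊕1⊕0⊕0⊕0 = 0
s8: b8⊕b9⊕b10⊕b11⊕b12⊕b13⊕b14⊕b15⊕b24⊕b25⊕b26⊕b27⊕b28⊕b29⊕b30⊕b31 = 1⊕1⊕0⊕1⊕1⊕0⊕1⊕0⊕1⊕1⊕1⊕1⊕1⊕0⊕0⊕0 = 0
s16: b16⊕b17⊕b18⊕b19⊕b20⊕b21⊕b22⊕b23⊕b24⊕b25⊕b26⊕b27⊕b28⊕b29⊕b30⊕b31 = 1⊕0⊕0⊕1⊕0⊕1⊕1⊕1⊕1⊕1⊕1⊕1⊕1⊕0⊕0⊕0 = 0
Syndrome (s16...s1) = 00000 → position 0 (no error).

0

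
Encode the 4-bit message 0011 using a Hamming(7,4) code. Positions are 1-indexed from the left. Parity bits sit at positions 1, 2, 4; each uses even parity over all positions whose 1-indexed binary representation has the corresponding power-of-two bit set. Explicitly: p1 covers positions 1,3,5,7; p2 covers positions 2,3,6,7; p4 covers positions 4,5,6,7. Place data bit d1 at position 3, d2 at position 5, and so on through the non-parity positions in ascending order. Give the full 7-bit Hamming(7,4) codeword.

1000011

Place data bits at non-power-of-two positions: b3=0, b5=0, b6=1, b7=1.
p1 = XOR of data positions {3,5,7} = 0⊕0⊕1 = 1
p2 = XOR of data positions {3,6,7} = 0⊕1⊕1 = 0
p4 = XOR of data positions {5,6,7} = 0⊕1⊕1 = 0
Codeword b1..b7 = 1000011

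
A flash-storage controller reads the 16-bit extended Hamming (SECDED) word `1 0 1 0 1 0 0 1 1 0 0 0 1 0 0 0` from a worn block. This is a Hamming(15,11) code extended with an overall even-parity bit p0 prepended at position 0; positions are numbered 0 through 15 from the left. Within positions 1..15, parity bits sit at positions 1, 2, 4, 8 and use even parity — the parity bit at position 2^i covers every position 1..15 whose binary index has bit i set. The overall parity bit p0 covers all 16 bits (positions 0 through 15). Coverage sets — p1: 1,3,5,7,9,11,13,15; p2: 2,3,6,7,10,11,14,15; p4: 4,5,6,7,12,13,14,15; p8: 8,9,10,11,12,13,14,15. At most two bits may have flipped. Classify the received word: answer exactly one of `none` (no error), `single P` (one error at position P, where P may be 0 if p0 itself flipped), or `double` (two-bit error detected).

s1: b1⊕b3⊕b5⊕b7⊕b9⊕b11⊕b13⊕b15 = 0⊕0⊕0⊕1⊕0⊕0⊕0⊕0 = 1
s2: b2⊕b3⊕b6⊕b7⊕b10⊕b11⊕b14⊕b15 = 1⊕0⊕0⊕1⊕0⊕0⊕0⊕0 = 0
s4: b4⊕b5⊕b6⊕b7⊕b12⊕b13⊕b14⊕b15 = 1⊕0⊕0⊕1⊕1⊕0⊕0⊕0 = 1
s8: b8⊕b9⊕b10⊕b11⊕b12⊕b13⊕b14⊕b15 = 1⊕0⊕0⊕0⊕1⊕0⊕0⊕0 = 0
Syndrome (s8...s1) = 0101 → position 5.
Overall parity (XOR of all 16 bits, including p0): 1⊕0⊕1⊕0⊕1⊕0⊕0⊕1⊕1⊕0⊕0⊕0⊕1⊕0⊕0⊕0 = 0
Overall=0, syndrome position=5 → double-bit error detected (uncorrectable).

double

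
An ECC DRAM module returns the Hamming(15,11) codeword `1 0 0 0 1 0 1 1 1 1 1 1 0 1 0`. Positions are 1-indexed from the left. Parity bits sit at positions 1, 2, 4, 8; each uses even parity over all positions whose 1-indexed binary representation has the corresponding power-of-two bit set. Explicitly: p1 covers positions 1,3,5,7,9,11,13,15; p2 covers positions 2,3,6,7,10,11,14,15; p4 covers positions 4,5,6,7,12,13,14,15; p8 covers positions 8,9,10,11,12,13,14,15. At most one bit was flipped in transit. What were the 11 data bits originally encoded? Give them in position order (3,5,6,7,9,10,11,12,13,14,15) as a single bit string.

s1: b1⊕b3⊕b5⊕b7⊕b9⊕b11⊕b13⊕b15 = 1⊕0⊕1⊕1⊕1⊕1⊕0⊕0 = 1
s2: b2⊕b3⊕b6⊕b7⊕b10⊕b11⊕b14⊕b15 = 0⊕0⊕0⊕1⊕1⊕1⊕1⊕0 = 0
s4: b4⊕b5⊕b6⊕b7⊕b12⊕b13⊕b14⊕b15 = 0⊕1⊕0⊕1⊕1⊕0⊕1⊕0 = 0
s8: b8⊕b9⊕b10⊕b11⊕b12⊕b13⊕b14⊕b15 = 1⊕1⊕1⊕1⊕1⊕0⊕1⊕0 = 0
Syndrome (s8...s1) = 0001 → position 1.
Flip bit 1: corrected codeword = 000010111111010
Data bits at positions 3,5,6,7,9,10,11,12,13,14,15: 01011111010

01011111010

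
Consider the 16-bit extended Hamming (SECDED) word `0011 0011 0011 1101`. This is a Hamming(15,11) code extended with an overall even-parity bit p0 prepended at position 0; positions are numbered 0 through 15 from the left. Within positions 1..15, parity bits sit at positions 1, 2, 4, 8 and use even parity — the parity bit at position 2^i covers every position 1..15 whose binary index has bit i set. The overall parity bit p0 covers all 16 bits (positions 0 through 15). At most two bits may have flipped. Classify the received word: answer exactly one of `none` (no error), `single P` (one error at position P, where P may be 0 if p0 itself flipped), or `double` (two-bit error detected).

single 15

s1: b1⊕b3⊕b5⊕b7⊕b9⊕b11⊕b13⊕b15 = 0⊕1⊕0⊕1⊕0⊕1⊕1⊕1 = 1
s2: b2⊕b3⊕b6⊕b7⊕b10⊕b11⊕b14⊕b15 = 1⊕1⊕1⊕1⊕1⊕1⊕0⊕1 = 1
s4: b4⊕b5⊕b6⊕b7⊕b12⊕b13⊕b14⊕b15 = 0⊕0⊕1⊕1⊕1⊕1⊕0⊕1 = 1
s8: b8⊕b9⊕b10⊕b11⊕b12⊕b13⊕b14⊕b15 = 0⊕0⊕1⊕1⊕1⊕1⊕0⊕1 = 1
Syndrome (s8...s1) = 1111 → position 15.
Overall parity (XOR of all 16 bits, including p0): 0⊕0⊕1⊕1⊕0⊕0⊕1⊕1⊕0⊕0⊕1⊕1⊕1⊕1⊕0⊕1 = 1
Overall=1, syndrome position=15 → single-bit error at position 15.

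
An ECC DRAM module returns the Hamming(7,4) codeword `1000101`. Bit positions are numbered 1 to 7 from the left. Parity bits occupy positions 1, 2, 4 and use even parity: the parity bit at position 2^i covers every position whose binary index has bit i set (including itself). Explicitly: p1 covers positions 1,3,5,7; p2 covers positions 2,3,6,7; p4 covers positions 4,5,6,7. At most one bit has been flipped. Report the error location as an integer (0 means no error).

3

s1: b1⊕b3⊕b5⊕b7 = 1⊕0⊕1⊕1 = 1
s2: b2⊕b3⊕b6⊕b7 = 0⊕0⊕0⊕1 = 1
s4: b4⊕b5⊕b6⊕b7 = 0⊕1⊕0⊕1 = 0
Syndrome (s4...s1) = 011 → position 3.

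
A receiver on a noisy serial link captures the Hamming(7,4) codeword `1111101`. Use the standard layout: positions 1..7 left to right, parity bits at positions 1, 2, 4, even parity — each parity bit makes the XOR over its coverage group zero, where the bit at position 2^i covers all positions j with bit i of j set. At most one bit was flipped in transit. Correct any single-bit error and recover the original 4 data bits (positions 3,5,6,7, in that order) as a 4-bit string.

1111

s1: b1⊕b3⊕b5⊕b7 = 1⊕1⊕1⊕1 = 0
s2: b2⊕b3⊕b6⊕b7 = 1⊕1⊕0⊕1 = 1
s4: b4⊕b5⊕b6⊕b7 = 1⊕1⊕0⊕1 = 1
Syndrome (s4...s1) = 110 → position 6.
Flip bit 6: corrected codeword = 1111111
Data bits at positions 3,5,6,7: 1111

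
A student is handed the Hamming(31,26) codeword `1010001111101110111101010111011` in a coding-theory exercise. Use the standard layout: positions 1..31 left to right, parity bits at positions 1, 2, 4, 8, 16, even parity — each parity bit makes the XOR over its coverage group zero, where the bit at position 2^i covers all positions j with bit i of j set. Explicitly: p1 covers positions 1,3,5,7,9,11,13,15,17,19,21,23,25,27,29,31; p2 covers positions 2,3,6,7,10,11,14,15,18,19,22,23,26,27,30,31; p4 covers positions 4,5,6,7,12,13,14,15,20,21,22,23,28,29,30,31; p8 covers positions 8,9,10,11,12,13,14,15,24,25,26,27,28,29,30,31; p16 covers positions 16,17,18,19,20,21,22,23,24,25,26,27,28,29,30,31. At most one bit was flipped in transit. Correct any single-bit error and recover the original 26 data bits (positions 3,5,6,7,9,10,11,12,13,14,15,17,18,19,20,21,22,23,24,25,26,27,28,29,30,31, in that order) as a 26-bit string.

s1: b1⊕b3⊕b5⊕b7⊕b9⊕b11⊕b13⊕b15⊕b17⊕b19⊕b21⊕b23⊕b25⊕b27⊕b29⊕b31 = 1⊕1⊕0⊕1⊕1⊕1⊕1⊕1⊕1⊕1⊕0⊕0⊕0⊕1⊕0⊕1 = 1
s2: b2⊕b3⊕b6⊕b7⊕b10⊕b11⊕b14⊕b15⊕b18⊕b19⊕b22⊕b23⊕b26⊕b27⊕b30⊕b31 = 0⊕1⊕0⊕1⊕1⊕1⊕1⊕1⊕1⊕1⊕1⊕0⊕1⊕1⊕1⊕1 = 1
s4: b4⊕b5⊕b6⊕b7⊕b12⊕b13⊕b14⊕b15⊕b20⊕b21⊕b22⊕b23⊕b28⊕b29⊕b30⊕b31 = 0⊕0⊕0⊕1⊕0⊕1⊕1⊕1⊕1⊕0⊕1⊕0⊕1⊕0⊕1⊕1 = 1
s8: b8⊕b9⊕b10⊕b11⊕b12⊕b13⊕b14⊕b15⊕b24⊕b25⊕b26⊕b27⊕b28⊕b29⊕b30⊕b31 = 1⊕1⊕1⊕1⊕0⊕1⊕1⊕1⊕1⊕0⊕1⊕1⊕1⊕0⊕1⊕1 = 1
s16: b16⊕b17⊕b18⊕b19⊕b20⊕b21⊕b22⊕b23⊕b24⊕b25⊕b26⊕b27⊕b28⊕b29⊕b30⊕b31 = 0⊕1⊕1⊕1⊕1⊕0⊕1⊕0⊕1⊕0⊕1⊕1⊕1⊕0⊕1⊕1 = 1
Syndrome (s16...s1) = 11111 → position 31.
Flip bit 31: corrected codeword = 1010001111101110111101010111010
Data bits at positions 3,5,6,7,9,10,11,12,13,14,15,17,18,19,20,21,22,23,24,25,26,27,28,29,30,31: 10011110111111101010111010

10011110111111101010111010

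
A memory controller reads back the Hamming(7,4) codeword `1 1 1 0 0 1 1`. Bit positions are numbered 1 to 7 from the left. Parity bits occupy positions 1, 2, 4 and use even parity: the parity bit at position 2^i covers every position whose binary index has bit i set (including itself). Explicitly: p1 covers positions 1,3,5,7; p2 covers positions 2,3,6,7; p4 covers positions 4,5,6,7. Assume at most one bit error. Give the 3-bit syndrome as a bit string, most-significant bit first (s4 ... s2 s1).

001

s1: b1⊕b3⊕b5⊕b7 = 1⊕1⊕0⊕1 = 1
s2: b2⊕b3⊕b6⊕b7 = 1⊕1⊕1⊕1 = 0
s4: b4⊕b5⊕b6⊕b7 = 0⊕0⊕1⊕1 = 0
Syndrome (s4...s1) = 001 → position 1.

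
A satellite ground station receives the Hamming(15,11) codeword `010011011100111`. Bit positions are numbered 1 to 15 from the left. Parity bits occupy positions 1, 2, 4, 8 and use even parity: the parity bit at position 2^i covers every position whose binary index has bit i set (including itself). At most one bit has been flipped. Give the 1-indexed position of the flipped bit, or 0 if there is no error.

s1: b1⊕b3⊕b5⊕b7⊕b9⊕b11⊕b13⊕b15 = 0⊕0⊕1⊕0⊕1⊕0⊕1⊕1 = 0
s2: b2⊕b3⊕b6⊕b7⊕b10⊕b11⊕b14⊕b15 = 1⊕0⊕1⊕0⊕1⊕0⊕1⊕1 = 1
s4: b4⊕b5⊕b6⊕b7⊕b12⊕b13⊕b14⊕b15 = 0⊕1⊕1⊕0⊕0⊕1⊕1⊕1 = 1
s8: b8⊕b9⊕b10⊕b11⊕b12⊕b13⊕b14⊕b15 = 1⊕1⊕1⊕0⊕0⊕1⊕1⊕1 = 0
Syndrome (s8...s1) = 0110 → position 6.

6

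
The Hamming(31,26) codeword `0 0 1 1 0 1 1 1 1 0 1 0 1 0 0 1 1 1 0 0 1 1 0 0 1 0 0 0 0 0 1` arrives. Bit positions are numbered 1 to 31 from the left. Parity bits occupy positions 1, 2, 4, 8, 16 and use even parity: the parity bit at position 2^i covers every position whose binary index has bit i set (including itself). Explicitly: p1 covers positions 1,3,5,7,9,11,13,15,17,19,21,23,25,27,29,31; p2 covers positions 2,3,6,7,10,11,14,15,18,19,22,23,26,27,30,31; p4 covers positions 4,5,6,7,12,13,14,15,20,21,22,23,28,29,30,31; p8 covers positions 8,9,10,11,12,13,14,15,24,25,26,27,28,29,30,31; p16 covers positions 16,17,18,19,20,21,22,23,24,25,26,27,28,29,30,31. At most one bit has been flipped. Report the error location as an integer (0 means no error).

s1: b1⊕b3⊕b5⊕b7⊕b9⊕b11⊕b13⊕b15⊕b17⊕b19⊕b21⊕b23⊕b25⊕b27⊕b29⊕b31 = 0⊕1⊕0⊕1⊕1⊕1⊕1⊕0⊕1⊕0⊕1⊕0⊕1⊕0⊕0⊕1 = 1
s2: b2⊕b3⊕b6⊕b7⊕b10⊕b11⊕b14⊕b15⊕b18⊕b19⊕b22⊕b23⊕b26⊕b27⊕b30⊕b31 = 0⊕1⊕1⊕1⊕0⊕1⊕0⊕0⊕1⊕0⊕1⊕0⊕0⊕0⊕0⊕1 = 1
s4: b4⊕b5⊕b6⊕b7⊕b12⊕b13⊕b14⊕b15⊕b20⊕b21⊕b22⊕b23⊕b28⊕b29⊕b30⊕b31 = 1⊕0⊕1⊕1⊕0⊕1⊕0⊕0⊕0⊕1⊕1⊕0⊕0⊕0⊕0⊕1 = 1
s8: b8⊕b9⊕b10⊕b11⊕b12⊕b13⊕b14⊕b15⊕b24⊕b25⊕b26⊕b27⊕b28⊕b29⊕b30⊕b31 = 1⊕1⊕0⊕1⊕0⊕1⊕0⊕0⊕0⊕1⊕0⊕0⊕0⊕0⊕0⊕1 = 0
s16: b16⊕b17⊕b18⊕b19⊕b20⊕b21⊕b22⊕b23⊕b24⊕b25⊕b26⊕b27⊕b28⊕b29⊕b30⊕b31 = 1⊕1⊕1⊕0⊕0⊕1⊕1⊕0⊕0⊕1⊕0⊕0⊕0⊕0⊕0⊕1 = 1
Syndrome (s16...s1) = 10111 → position 23.

23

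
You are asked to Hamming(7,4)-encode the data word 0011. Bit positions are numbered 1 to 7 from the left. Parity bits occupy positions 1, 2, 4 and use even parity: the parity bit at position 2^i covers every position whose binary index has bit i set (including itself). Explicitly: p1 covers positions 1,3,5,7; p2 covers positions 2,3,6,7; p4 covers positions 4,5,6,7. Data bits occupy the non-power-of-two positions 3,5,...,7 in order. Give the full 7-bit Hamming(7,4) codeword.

1000011

Place data bits at non-power-of-two positions: b3=0, b5=0, b6=1, b7=1.
p1 = XOR of data positions {3,5,7} = 0⊕0⊕1 = 1
p2 = XOR of data positions {3,6,7} = 0⊕1⊕1 = 0
p4 = XOR of data positions {5,6,7} = 0⊕1⊕1 = 0
Codeword b1..b7 = 1000011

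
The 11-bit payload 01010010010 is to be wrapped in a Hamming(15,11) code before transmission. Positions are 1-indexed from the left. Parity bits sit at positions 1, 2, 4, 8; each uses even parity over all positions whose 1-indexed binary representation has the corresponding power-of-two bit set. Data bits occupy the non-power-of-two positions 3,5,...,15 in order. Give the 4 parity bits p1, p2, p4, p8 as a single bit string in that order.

1110

Place data bits at non-power-of-two positions: b3=0, b5=1, b6=0, b7=1, b9=0, b10=0, b11=1, b12=0, b13=0, b14=1, b15=0.
p1 = XOR of data positions {3,5,7,9,11,13,15} = 0⊕1⊕1⊕0⊕1⊕0⊕0 = 1
p2 = XOR of data positions {3,6,7,10,11,14,15} = 0⊕0⊕1⊕0⊕1⊕1⊕0 = 1
p4 = XOR of data positions {5,6,7,12,13,14,15} = 1⊕0⊕1⊕0⊕0⊕1⊕0 = 1
p8 = XOR of data positions {9,10,11,12,13,14,15} = 0⊕0⊕1⊕0⊕0⊕1⊕0 = 0
Parity bits p1,p2,p4,p8 = 1110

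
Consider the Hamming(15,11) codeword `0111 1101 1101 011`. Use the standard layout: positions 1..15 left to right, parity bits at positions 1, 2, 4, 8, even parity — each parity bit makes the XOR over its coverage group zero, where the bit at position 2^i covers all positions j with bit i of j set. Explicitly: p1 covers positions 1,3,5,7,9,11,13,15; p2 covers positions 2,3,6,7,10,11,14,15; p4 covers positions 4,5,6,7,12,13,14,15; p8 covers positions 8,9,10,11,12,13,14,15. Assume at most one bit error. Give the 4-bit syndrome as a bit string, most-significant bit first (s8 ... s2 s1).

s1: b1⊕b3⊕b5⊕b7⊕b9⊕b11⊕b13⊕b15 = 0⊕1⊕1⊕0⊕1⊕0⊕0⊕1 = 0
s2: b2⊕b3⊕b6⊕b7⊕b10⊕b11⊕b14⊕b15 = 1⊕1⊕1⊕0⊕1⊕0⊕1⊕1 = 0
s4: b4⊕b5⊕b6⊕b7⊕b12⊕b13⊕b14⊕b15 = 1⊕1⊕1⊕0⊕1⊕0⊕1⊕1 = 0
s8: b8⊕b9⊕b10⊕b11⊕b12⊕b13⊕b14⊕b15 = 1⊕1⊕1⊕0⊕1⊕0⊕1⊕1 = 0
Syndrome (s8...s1) = 0000 → position 0 (no error).

0000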